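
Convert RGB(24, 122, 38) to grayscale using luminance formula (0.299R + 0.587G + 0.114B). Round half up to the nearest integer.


Gray = 0.299×R + 0.587×G + 0.114×B
Gray = 0.299×24 + 0.587×122 + 0.114×38
Gray = 7.176 + 71.614 + 4.332
Gray = 83.122 → round half up → 83
Gray = 83


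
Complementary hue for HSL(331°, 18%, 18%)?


Complement = opposite side of color wheel = hue + 180°
H' = (331 + 180) mod 360 = 151°
S and L unchanged.
= HSL(151°, 18%, 18%)


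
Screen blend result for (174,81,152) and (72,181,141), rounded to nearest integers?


Screen: C = 255 - (255-A)×(255-B)/255, rounded to nearest integer
R: 255 - (255-174)×(255-72)/255 = 255 - 14823/255 ≈ 255 - 58.129 = 196.871 → 197
G: 255 - (255-81)×(255-181)/255 = 255 - 12876/255 ≈ 255 - 50.494 = 204.506 → 205
B: 255 - (255-152)×(255-141)/255 = 255 - 11742/255 ≈ 255 - 46.047 = 208.953 → 209
= RGB(197, 205, 209)


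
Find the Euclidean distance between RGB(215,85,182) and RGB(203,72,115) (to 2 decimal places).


d = √[(R₁-R₂)² + (G₁-G₂)² + (B₁-B₂)²]
d = √[(215-203)² + (85-72)² + (182-115)²]
d = √[144 + 169 + 4489]
d = √4802
d ≈ 69.30


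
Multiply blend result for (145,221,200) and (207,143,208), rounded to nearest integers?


Multiply: C = A×B/255, rounded to nearest integer
R: 145×207/255 = 30015/255 ≈ 117.706 → 118
G: 221×143/255 = 31603/255 ≈ 123.933 → 124
B: 200×208/255 = 41600/255 ≈ 163.137 → 163
= RGB(118, 124, 163)


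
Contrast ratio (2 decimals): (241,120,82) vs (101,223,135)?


Linearize each sRGB channel c=v/255: c/12.92 if c ≤ 0.04045 else ((c+0.055)/1.055)^2.4
L = 0.2126×R_lin + 0.7152×G_lin + 0.0722×B_lin
Color 1 (241,120,82):
  R=241: 241/255≈0.9451 > 0.04045 → ((0.9451+0.055)/1.055)^2.4 ≈ 0.87962
  G=120: 120/255≈0.4706 > 0.04045 → ((0.4706+0.055)/1.055)^2.4 ≈ 0.18782
  B=82: 82/255≈0.3216 > 0.04045 → ((0.3216+0.055)/1.055)^2.4 ≈ 0.08438
  L1 = 0.2126×0.87962 + 0.7152×0.18782 + 0.0722×0.08438 ≈ 0.32743
Color 2 (101,223,135):
  R=101: 101/255≈0.3961 > 0.04045 → ((0.3961+0.055)/1.055)^2.4 ≈ 0.13014
  G=223: 223/255≈0.8745 > 0.04045 → ((0.8745+0.055)/1.055)^2.4 ≈ 0.73791
  B=135: 135/255≈0.5294 > 0.04045 → ((0.5294+0.055)/1.055)^2.4 ≈ 0.24228
  L2 = 0.2126×0.13014 + 0.7152×0.73791 + 0.0722×0.24228 ≈ 0.57291
Lighter = 0.57291, Darker = 0.32743
Ratio = (L_lighter + 0.05) / (L_darker + 0.05)
Ratio = (0.57291 + 0.05) / (0.32743 + 0.05) = 0.62291 / 0.37743 ≈ 1.6504
Ratio ≈ 1.65:1


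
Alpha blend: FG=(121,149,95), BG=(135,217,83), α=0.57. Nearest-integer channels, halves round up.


C = α×F + (1-α)×B, with 1-α = 0.43
R: 0.57×121 + 0.43×135 = 68.97 + 58.05 = 127.02 → 127
G: 0.57×149 + 0.43×217 = 84.93 + 93.31 = 178.24 → 178
B: 0.57×95 + 0.43×83 = 54.15 + 35.69 = 89.84 → 90
= RGB(127, 178, 90)


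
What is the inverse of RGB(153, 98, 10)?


Invert: (255-R, 255-G, 255-B)
R: 255-153 = 102
G: 255-98 = 157
B: 255-10 = 245
= RGB(102, 157, 245)


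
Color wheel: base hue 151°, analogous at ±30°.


Base hue: 151°
Left analog: (151 - 30) mod 360 = 121°
Right analog: (151 + 30) mod 360 = 181°
Analogous hues = 121° and 181°


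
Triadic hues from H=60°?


Triadic: equally spaced at 120° intervals
H1 = 60°
H2 = (60 + 120) mod 360 = 180°
H3 = (60 + 240) mod 360 = 300°
Triadic = 60°, 180°, 300°


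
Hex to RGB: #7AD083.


7A → 122 (R)
D0 → 208 (G)
83 → 131 (B)
= RGB(122, 208, 131)


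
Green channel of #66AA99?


Color: #66AA99
R = 66 = 102
G = AA = 170
B = 99 = 153
Green = 170


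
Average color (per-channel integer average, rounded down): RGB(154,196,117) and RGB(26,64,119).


Midpoint: each channel = ⌊(C₁+C₂)/2⌋
R: ⌊(154+26)/2⌋ = 90
G: ⌊(196+64)/2⌋ = 130
B: ⌊(117+119)/2⌋ = 118
= RGB(90, 130, 118)


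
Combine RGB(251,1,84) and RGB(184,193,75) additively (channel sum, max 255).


Additive: each channel = min(255, C₁+C₂)
R: 251+184 = 435 → 255
G: 1+193 = 194 → 194
B: 84+75 = 159 → 159
= RGB(255, 194, 159)


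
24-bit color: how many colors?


Colors = 2^bits = 2^24
= 16,777,216 colors


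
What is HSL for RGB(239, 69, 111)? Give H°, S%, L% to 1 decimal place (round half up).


Normalize: R'=239/255≈0.9373, G'=69/255≈0.2706, B'=111/255≈0.4353
Max=239/255, Min=69/255, Δ=Max-Min=170/255
L = (Max+Min)/2 = (239+69)/510 = 308/510 = 0.60392… → L = 60.4%
L > 0.5 → S = Δ/(2-Max-Min) = 170/(510-239-69) = 170/202 = 0.84158… → S = 84.2%
(the 1/255 factors cancel in S and H, so raw channel differences can be used)
Max is R' → H = 60 × (((G-B)/Δ) mod 6) = 60 × (((69-111)/170) mod 6)
  (-42)/170 = -0.2470…; negative, so add 6 → 5.7529…
  H = 60 × 5.7529… = 345.176…° → H = 345.2°
= HSL(345.2°, 84.2%, 60.4%)


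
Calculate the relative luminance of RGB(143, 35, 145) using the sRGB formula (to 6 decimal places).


Linearize each channel (sRGB transfer function): c = v/255; c_lin = c/12.92 if c ≤ 0.04045, else ((c+0.055)/1.055)^2.4
  R: 143/255 ≈ 0.560784 > 0.04045 → ((0.560784+0.055)/1.055)^2.4 ≈ 0.274677
  G: 35/255 ≈ 0.137255 > 0.04045 → ((0.137255+0.055)/1.055)^2.4 ≈ 0.016807
  B: 145/255 ≈ 0.568627 > 0.04045 → ((0.568627+0.055)/1.055)^2.4 ≈ 0.283149
R_lin = 0.274677, G_lin = 0.016807, B_lin = 0.283149
L = 0.2126×R + 0.7152×G + 0.0722×B
L = 0.2126×0.274677 + 0.7152×0.016807 + 0.0722×0.283149
L ≈ 0.090860


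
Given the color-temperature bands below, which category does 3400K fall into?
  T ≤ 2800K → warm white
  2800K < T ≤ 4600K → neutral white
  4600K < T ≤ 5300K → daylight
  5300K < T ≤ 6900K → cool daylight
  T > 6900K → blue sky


Temperature: 3400K
2800K < 3400K ≤ 4600K → neutral white
Classification: neutral white


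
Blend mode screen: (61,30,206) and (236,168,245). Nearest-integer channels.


Screen: C = 255 - (255-A)×(255-B)/255, rounded to nearest integer
R: 255 - (255-61)×(255-236)/255 = 255 - 3686/255 ≈ 255 - 14.455 = 240.545 → 241
G: 255 - (255-30)×(255-168)/255 = 255 - 19575/255 ≈ 255 - 76.765 = 178.235 → 178
B: 255 - (255-206)×(255-245)/255 = 255 - 490/255 ≈ 255 - 1.922 = 253.078 → 253
= RGB(241, 178, 253)


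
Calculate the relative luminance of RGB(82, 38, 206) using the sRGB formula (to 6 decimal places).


Linearize each channel (sRGB transfer function): c = v/255; c_lin = c/12.92 if c ≤ 0.04045, else ((c+0.055)/1.055)^2.4
  R: 82/255 ≈ 0.321569 > 0.04045 → ((0.321569+0.055)/1.055)^2.4 ≈ 0.084376
  G: 38/255 ≈ 0.149020 > 0.04045 → ((0.149020+0.055)/1.055)^2.4 ≈ 0.019382
  B: 206/255 ≈ 0.807843 > 0.04045 → ((0.807843+0.055)/1.055)^2.4 ≈ 0.617207
R_lin = 0.084376, G_lin = 0.019382, B_lin = 0.617207
L = 0.2126×R + 0.7152×G + 0.0722×B
L = 0.2126×0.084376 + 0.7152×0.019382 + 0.0722×0.617207
L ≈ 0.076363


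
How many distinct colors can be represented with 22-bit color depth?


Colors = 2^bits = 2^22
= 4,194,304 colors


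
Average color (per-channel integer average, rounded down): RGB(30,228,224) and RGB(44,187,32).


Midpoint: each channel = ⌊(C₁+C₂)/2⌋
R: ⌊(30+44)/2⌋ = 37
G: ⌊(228+187)/2⌋ = 207
B: ⌊(224+32)/2⌋ = 128
= RGB(37, 207, 128)


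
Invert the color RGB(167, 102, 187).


Invert: (255-R, 255-G, 255-B)
R: 255-167 = 88
G: 255-102 = 153
B: 255-187 = 68
= RGB(88, 153, 68)


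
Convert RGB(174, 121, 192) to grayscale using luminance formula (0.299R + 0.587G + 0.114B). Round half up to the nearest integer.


Gray = 0.299×R + 0.587×G + 0.114×B
Gray = 0.299×174 + 0.587×121 + 0.114×192
Gray = 52.026 + 71.027 + 21.888
Gray = 144.941 → round half up → 145
Gray = 145


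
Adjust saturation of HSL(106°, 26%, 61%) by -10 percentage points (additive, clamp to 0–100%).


Original S = 26%
Adjustment = -10 percentage points
New S = 26 + (-10) = 16
Clamp to [0, 100] → 16
= HSL(106°, 16%, 61%)


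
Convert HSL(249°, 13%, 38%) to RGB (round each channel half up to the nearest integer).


H=249°, S=0.13, L=0.38
C = (1-|2L-1|)×S = (1-|-0.24|)×0.13 = 0.0988
H' = H/60 = 249/60 ≈ 4.1500; X = C×(1-|H' mod 2 - 1|) = 0.01482
m = L - C/2 = 0.38 - 0.0494 = 0.3306
Sector ⌊H'⌋ = 4 → (R',G',B') = (0.01482, 0.0, 0.0988)
RGB = ((R'+m)×255, (G'+m)×255, (B'+m)×255) = (88.0821, 84.303, 109.497)
Round half up → RGB(88, 84, 109)


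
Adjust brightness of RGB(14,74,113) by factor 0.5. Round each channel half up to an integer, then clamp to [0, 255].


Multiply each channel by 0.5, round half up, clamp to [0, 255]
R: 14×0.5 = 7
G: 74×0.5 = 37
B: 113×0.5 = 56.5 → round → 57
= RGB(7, 37, 57)


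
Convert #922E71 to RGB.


92 → 146 (R)
2E → 46 (G)
71 → 113 (B)
= RGB(146, 46, 113)


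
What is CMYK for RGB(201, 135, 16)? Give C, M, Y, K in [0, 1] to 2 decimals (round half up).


R'=201/255≈0.7882, G'=135/255≈0.5294, B'=16/255≈0.0627
K = 1 - max(R',G',B') = 1 - 201/255 = 54/255 = 0.21176… → 0.21
(1-R'-K)/(1-K) simplifies to (max-R)/max with max = 201:
C = (201-201)/201 = 0/201 = 0 → 0.00
M = (201-135)/201 = 66/201 = 0.32835… → 0.33
Y = (201-16)/201 = 185/201 = 0.92039… → 0.92
= CMYK(0.00, 0.33, 0.92, 0.21)


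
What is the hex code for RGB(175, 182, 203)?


R = 175 → AF (hex)
G = 182 → B6 (hex)
B = 203 → CB (hex)
Hex = #AFB6CB


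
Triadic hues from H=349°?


Triadic: equally spaced at 120° intervals
H1 = 349°
H2 = (349 + 120) mod 360 = 109°
H3 = (349 + 240) mod 360 = 229°
Triadic = 349°, 109°, 229°


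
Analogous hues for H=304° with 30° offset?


Base hue: 304°
Left analog: (304 - 30) mod 360 = 274°
Right analog: (304 + 30) mod 360 = 334°
Analogous hues = 274° and 334°


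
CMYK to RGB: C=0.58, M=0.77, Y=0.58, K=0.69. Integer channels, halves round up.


R = 255 × (1-C) × (1-K) = 255 × 0.42 × 0.31 = 33.201 → 33
G = 255 × (1-M) × (1-K) = 255 × 0.23 × 0.31 = 18.1815 → 18
B = 255 × (1-Y) × (1-K) = 255 × 0.42 × 0.31 = 33.201 → 33
= RGB(33, 18, 33)


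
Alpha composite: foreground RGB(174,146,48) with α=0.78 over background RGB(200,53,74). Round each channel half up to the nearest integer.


C = α×F + (1-α)×B, with 1-α = 0.22
R: 0.78×174 + 0.22×200 = 135.72 + 44.00 = 179.72 → 180
G: 0.78×146 + 0.22×53 = 113.88 + 11.66 = 125.54 → 126
B: 0.78×48 + 0.22×74 = 37.44 + 16.28 = 53.72 → 54
= RGB(180, 126, 54)


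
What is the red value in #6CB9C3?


Color: #6CB9C3
R = 6C = 108
G = B9 = 185
B = C3 = 195
Red = 108


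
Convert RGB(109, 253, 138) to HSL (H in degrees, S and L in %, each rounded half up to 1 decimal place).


Normalize: R'=109/255≈0.4275, G'=253/255≈0.9922, B'=138/255≈0.5412
Max=253/255, Min=109/255, Δ=Max-Min=144/255
L = (Max+Min)/2 = (253+109)/510 = 362/510 = 0.70980… → L = 71.0%
L > 0.5 → S = Δ/(2-Max-Min) = 144/(510-253-109) = 144/148 = 0.97297… → S = 97.3%
(the 1/255 factors cancel in S and H, so raw channel differences can be used)
Max is G' → H = 60 × ((B-R)/Δ + 2) = 60 × ((138-109)/144 + 2)
  29/144 + 2 = 0.2013… + 2 = 2.2013…
  H = 60 × 2.2013… = 132.083…° → H = 132.1°
= HSL(132.1°, 97.3%, 71.0%)


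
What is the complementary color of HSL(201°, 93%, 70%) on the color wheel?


Complement = opposite side of color wheel = hue + 180°
H' = (201 + 180) mod 360 = 21°
S and L unchanged.
= HSL(21°, 93%, 70%)


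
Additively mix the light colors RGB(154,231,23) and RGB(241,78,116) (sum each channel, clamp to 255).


Additive: each channel = min(255, C₁+C₂)
R: 154+241 = 395 → 255
G: 231+78 = 309 → 255
B: 23+116 = 139 → 139
= RGB(255, 255, 139)


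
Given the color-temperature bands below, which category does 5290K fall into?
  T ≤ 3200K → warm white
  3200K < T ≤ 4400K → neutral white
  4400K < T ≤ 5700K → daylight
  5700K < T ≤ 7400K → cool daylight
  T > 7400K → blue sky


Temperature: 5290K
4400K < 5290K ≤ 5700K → daylight
Classification: daylight


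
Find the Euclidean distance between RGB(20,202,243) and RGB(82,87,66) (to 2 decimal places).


d = √[(R₁-R₂)² + (G₁-G₂)² + (B₁-B₂)²]
d = √[(20-82)² + (202-87)² + (243-66)²]
d = √[3844 + 13225 + 31329]
d = √48398
d ≈ 220.00


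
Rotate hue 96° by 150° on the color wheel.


New hue = (H + rotation) mod 360
New hue = (96 + 150) mod 360
= 246 mod 360
= 246°


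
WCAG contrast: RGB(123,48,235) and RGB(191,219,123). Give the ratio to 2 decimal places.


Linearize each sRGB channel c=v/255: c/12.92 if c ≤ 0.04045 else ((c+0.055)/1.055)^2.4
L = 0.2126×R_lin + 0.7152×G_lin + 0.0722×B_lin
Color 1 (123,48,235):
  R=123: 123/255≈0.4824 > 0.04045 → ((0.4824+0.055)/1.055)^2.4 ≈ 0.19807
  G=48: 48/255≈0.1882 > 0.04045 → ((0.1882+0.055)/1.055)^2.4 ≈ 0.02956
  B=235: 235/255≈0.9216 > 0.04045 → ((0.9216+0.055)/1.055)^2.4 ≈ 0.83077
  L1 = 0.2126×0.19807 + 0.7152×0.02956 + 0.0722×0.83077 ≈ 0.12323
Color 2 (191,219,123):
  R=191: 191/255≈0.7490 > 0.04045 → ((0.7490+0.055)/1.055)^2.4 ≈ 0.52100
  G=219: 219/255≈0.8588 > 0.04045 → ((0.8588+0.055)/1.055)^2.4 ≈ 0.70838
  B=123: 123/255≈0.4824 > 0.04045 → ((0.4824+0.055)/1.055)^2.4 ≈ 0.19807
  L2 = 0.2126×0.52100 + 0.7152×0.70838 + 0.0722×0.19807 ≈ 0.63169
Lighter = 0.63169, Darker = 0.12323
Ratio = (L_lighter + 0.05) / (L_darker + 0.05)
Ratio = (0.63169 + 0.05) / (0.12323 + 0.05) = 0.68169 / 0.17323 ≈ 3.9352
Ratio ≈ 3.94:1


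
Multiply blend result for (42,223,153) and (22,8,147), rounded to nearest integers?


Multiply: C = A×B/255, rounded to nearest integer
R: 42×22/255 = 924/255 ≈ 3.624 → 4
G: 223×8/255 = 1784/255 ≈ 6.996 → 7
B: 153×147/255 = 22491/255 ≈ 88.200 → 88
= RGB(4, 7, 88)


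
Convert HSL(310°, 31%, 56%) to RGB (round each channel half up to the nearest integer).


H=310°, S=0.31, L=0.56
C = (1-|2L-1|)×S = (1-|0.12|)×0.31 = 0.2728
H' = H/60 = 310/60 ≈ 5.1667; X = C×(1-|H' mod 2 - 1|) ≈ 0.2273
m = L - C/2 = 0.56 - 0.1364 = 0.4236
Sector ⌊H'⌋ = 5 → (R',G',B') = (0.2728, 0.0, ≈0.2273)
RGB = ((R'+m)×255, (G'+m)×255, (B'+m)×255) = (177.582, 108.018, 165.988)
Round half up → RGB(178, 108, 166)


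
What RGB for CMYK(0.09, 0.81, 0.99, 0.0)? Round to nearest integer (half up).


R = 255 × (1-C) × (1-K) = 255 × 0.91 × 1.00 = 232.05 → 232
G = 255 × (1-M) × (1-K) = 255 × 0.19 × 1.00 = 48.45 → 48
B = 255 × (1-Y) × (1-K) = 255 × 0.01 × 1.00 = 2.55 → 3
= RGB(232, 48, 3)


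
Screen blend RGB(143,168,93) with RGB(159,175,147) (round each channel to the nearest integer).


Screen: C = 255 - (255-A)×(255-B)/255, rounded to nearest integer
R: 255 - (255-143)×(255-159)/255 = 255 - 10752/255 ≈ 255 - 42.165 = 212.835 → 213
G: 255 - (255-168)×(255-175)/255 = 255 - 6960/255 ≈ 255 - 27.294 = 227.706 → 228
B: 255 - (255-93)×(255-147)/255 = 255 - 17496/255 ≈ 255 - 68.612 = 186.388 → 186
= RGB(213, 228, 186)


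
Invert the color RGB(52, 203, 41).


Invert: (255-R, 255-G, 255-B)
R: 255-52 = 203
G: 255-203 = 52
B: 255-41 = 214
= RGB(203, 52, 214)


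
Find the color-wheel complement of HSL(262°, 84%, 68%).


Complement = opposite side of color wheel = hue + 180°
H' = (262 + 180) mod 360 = 82°
S and L unchanged.
= HSL(82°, 84%, 68%)


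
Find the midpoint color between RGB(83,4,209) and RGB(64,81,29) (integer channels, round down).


Midpoint: each channel = ⌊(C₁+C₂)/2⌋
R: ⌊(83+64)/2⌋ = 73
G: ⌊(4+81)/2⌋ = 42
B: ⌊(209+29)/2⌋ = 119
= RGB(73, 42, 119)


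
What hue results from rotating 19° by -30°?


New hue = (H + rotation) mod 360
New hue = (19 -30) mod 360
= -11 mod 360
= 349°


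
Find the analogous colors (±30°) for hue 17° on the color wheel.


Base hue: 17°
Left analog: (17 - 30) mod 360 = 347°
Right analog: (17 + 30) mod 360 = 47°
Analogous hues = 347° and 47°


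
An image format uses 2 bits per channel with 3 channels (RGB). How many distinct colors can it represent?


Total bits = 2 bits/channel × 3 channels = 6 bits
Distinct colors = 2^6
= 64 colors


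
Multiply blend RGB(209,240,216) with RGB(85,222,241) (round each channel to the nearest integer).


Multiply: C = A×B/255, rounded to nearest integer
R: 209×85/255 = 17765/255 ≈ 69.667 → 70
G: 240×222/255 = 53280/255 ≈ 208.941 → 209
B: 216×241/255 = 52056/255 ≈ 204.141 → 204
= RGB(70, 209, 204)


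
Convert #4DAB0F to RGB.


4D → 77 (R)
AB → 171 (G)
0F → 15 (B)
= RGB(77, 171, 15)


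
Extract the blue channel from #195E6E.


Color: #195E6E
R = 19 = 25
G = 5E = 94
B = 6E = 110
Blue = 110


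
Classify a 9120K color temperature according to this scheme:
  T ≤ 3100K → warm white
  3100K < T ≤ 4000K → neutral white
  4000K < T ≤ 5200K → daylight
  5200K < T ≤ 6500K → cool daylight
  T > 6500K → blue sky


Temperature: 9120K
9120K > 6500K → blue sky
Classification: blue sky


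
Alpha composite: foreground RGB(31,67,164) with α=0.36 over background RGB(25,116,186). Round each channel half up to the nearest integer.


C = α×F + (1-α)×B, with 1-α = 0.64
R: 0.36×31 + 0.64×25 = 11.16 + 16.00 = 27.16 → 27
G: 0.36×67 + 0.64×116 = 24.12 + 74.24 = 98.36 → 98
B: 0.36×164 + 0.64×186 = 59.04 + 119.04 = 178.08 → 178
= RGB(27, 98, 178)


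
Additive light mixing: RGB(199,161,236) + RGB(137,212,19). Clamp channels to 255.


Additive: each channel = min(255, C₁+C₂)
R: 199+137 = 336 → 255
G: 161+212 = 373 → 255
B: 236+19 = 255 → 255
= RGB(255, 255, 255)


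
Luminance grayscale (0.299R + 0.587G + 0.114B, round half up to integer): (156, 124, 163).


Gray = 0.299×R + 0.587×G + 0.114×B
Gray = 0.299×156 + 0.587×124 + 0.114×163
Gray = 46.644 + 72.788 + 18.582
Gray = 138.014 → round half up → 138
Gray = 138


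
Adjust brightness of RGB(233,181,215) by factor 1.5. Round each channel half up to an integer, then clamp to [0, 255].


Multiply each channel by 1.5, round half up, clamp to [0, 255]
R: 233×1.5 = 349.5 → round → 350 → clamp → 255
G: 181×1.5 = 271.5 → round → 272 → clamp → 255
B: 215×1.5 = 322.5 → round → 323 → clamp → 255
= RGB(255, 255, 255)


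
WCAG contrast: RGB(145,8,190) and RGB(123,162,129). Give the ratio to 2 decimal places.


Linearize each sRGB channel c=v/255: c/12.92 if c ≤ 0.04045 else ((c+0.055)/1.055)^2.4
L = 0.2126×R_lin + 0.7152×G_lin + 0.0722×B_lin
Color 1 (145,8,190):
  R=145: 145/255≈0.5686 > 0.04045 → ((0.5686+0.055)/1.055)^2.4 ≈ 0.28315
  G=8: 8/255≈0.0314 ≤ 0.04045 → 0.0314/12.92 ≈ 0.00243
  B=190: 190/255≈0.7451 > 0.04045 → ((0.7451+0.055)/1.055)^2.4 ≈ 0.51492
  L1 = 0.2126×0.28315 + 0.7152×0.00243 + 0.0722×0.51492 ≈ 0.09911
Color 2 (123,162,129):
  R=123: 123/255≈0.4824 > 0.04045 → ((0.4824+0.055)/1.055)^2.4 ≈ 0.19807
  G=162: 162/255≈0.6353 > 0.04045 → ((0.6353+0.055)/1.055)^2.4 ≈ 0.36131
  B=129: 129/255≈0.5059 > 0.04045 → ((0.5059+0.055)/1.055)^2.4 ≈ 0.21953
  L2 = 0.2126×0.19807 + 0.7152×0.36131 + 0.0722×0.21953 ≈ 0.31637
Lighter = 0.31637, Darker = 0.09911
Ratio = (L_lighter + 0.05) / (L_darker + 0.05)
Ratio = (0.31637 + 0.05) / (0.09911 + 0.05) = 0.36637 / 0.14911 ≈ 2.4570
Ratio ≈ 2.46:1


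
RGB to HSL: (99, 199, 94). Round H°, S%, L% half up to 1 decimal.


Normalize: R'=99/255≈0.3882, G'=199/255≈0.7804, B'=94/255≈0.3686
Max=199/255, Min=94/255, Δ=Max-Min=105/255
L = (Max+Min)/2 = (199+94)/510 = 293/510 = 0.57450… → L = 57.5%
L > 0.5 → S = Δ/(2-Max-Min) = 105/(510-199-94) = 105/217 = 0.48387… → S = 48.4%
(the 1/255 factors cancel in S and H, so raw channel differences can be used)
Max is G' → H = 60 × ((B-R)/Δ + 2) = 60 × ((94-99)/105 + 2)
  -5/105 + 2 = -0.0476… + 2 = 1.9523…
  H = 60 × 1.9523… = 117.142…° → H = 117.1°
= HSL(117.1°, 48.4%, 57.5%)


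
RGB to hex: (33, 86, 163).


R = 33 → 21 (hex)
G = 86 → 56 (hex)
B = 163 → A3 (hex)
Hex = #2156A3


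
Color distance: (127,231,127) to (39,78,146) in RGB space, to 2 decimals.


d = √[(R₁-R₂)² + (G₁-G₂)² + (B₁-B₂)²]
d = √[(127-39)² + (231-78)² + (127-146)²]
d = √[7744 + 23409 + 361]
d = √31514
d ≈ 177.52


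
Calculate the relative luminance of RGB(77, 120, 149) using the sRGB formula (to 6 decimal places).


Linearize each channel (sRGB transfer function): c = v/255; c_lin = c/12.92 if c ≤ 0.04045, else ((c+0.055)/1.055)^2.4
  R: 77/255 ≈ 0.301961 > 0.04045 → ((0.301961+0.055)/1.055)^2.4 ≈ 0.074214
  G: 120/255 ≈ 0.470588 > 0.04045 → ((0.470588+0.055)/1.055)^2.4 ≈ 0.187821
  B: 149/255 ≈ 0.584314 > 0.04045 → ((0.584314+0.055)/1.055)^2.4 ≈ 0.300544
R_lin = 0.074214, G_lin = 0.187821, B_lin = 0.300544
L = 0.2126×R + 0.7152×G + 0.0722×B
L = 0.2126×0.074214 + 0.7152×0.187821 + 0.0722×0.300544
L ≈ 0.171806


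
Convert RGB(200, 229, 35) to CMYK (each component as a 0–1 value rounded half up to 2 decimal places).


R'=200/255≈0.7843, G'=229/255≈0.8980, B'=35/255≈0.1373
K = 1 - max(R',G',B') = 1 - 229/255 = 26/255 = 0.10196… → 0.10
(1-R'-K)/(1-K) simplifies to (max-R)/max with max = 229:
C = (229-200)/229 = 29/229 = 0.12663… → 0.13
M = (229-229)/229 = 0/229 = 0 → 0.00
Y = (229-35)/229 = 194/229 = 0.84716… → 0.85
= CMYK(0.13, 0.00, 0.85, 0.10)


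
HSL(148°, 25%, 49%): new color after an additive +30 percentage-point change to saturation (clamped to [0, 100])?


Original S = 25%
Adjustment = +30 percentage points
New S = 25 + (30) = 55
Clamp to [0, 100] → 55
= HSL(148°, 55%, 49%)


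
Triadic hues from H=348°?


Triadic: equally spaced at 120° intervals
H1 = 348°
H2 = (348 + 120) mod 360 = 108°
H3 = (348 + 240) mod 360 = 228°
Triadic = 348°, 108°, 228°


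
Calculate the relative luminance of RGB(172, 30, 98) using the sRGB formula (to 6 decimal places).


Linearize each channel (sRGB transfer function): c = v/255; c_lin = c/12.92 if c ≤ 0.04045, else ((c+0.055)/1.055)^2.4
  R: 172/255 ≈ 0.674510 > 0.04045 → ((0.674510+0.055)/1.055)^2.4 ≈ 0.412543
  G: 30/255 ≈ 0.117647 > 0.04045 → ((0.117647+0.055)/1.055)^2.4 ≈ 0.012983
  B: 98/255 ≈ 0.384314 > 0.04045 → ((0.384314+0.055)/1.055)^2.4 ≈ 0.122139
R_lin = 0.412543, G_lin = 0.012983, B_lin = 0.122139
L = 0.2126×R + 0.7152×G + 0.0722×B
L = 0.2126×0.412543 + 0.7152×0.012983 + 0.0722×0.122139
L ≈ 0.105810


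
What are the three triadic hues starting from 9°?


Triadic: equally spaced at 120° intervals
H1 = 9°
H2 = (9 + 120) mod 360 = 129°
H3 = (9 + 240) mod 360 = 249°
Triadic = 9°, 129°, 249°


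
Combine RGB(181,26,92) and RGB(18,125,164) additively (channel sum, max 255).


Additive: each channel = min(255, C₁+C₂)
R: 181+18 = 199 → 199
G: 26+125 = 151 → 151
B: 92+164 = 256 → 255
= RGB(199, 151, 255)


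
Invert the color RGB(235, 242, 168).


Invert: (255-R, 255-G, 255-B)
R: 255-235 = 20
G: 255-242 = 13
B: 255-168 = 87
= RGB(20, 13, 87)


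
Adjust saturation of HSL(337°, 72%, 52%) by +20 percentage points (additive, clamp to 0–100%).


Original S = 72%
Adjustment = +20 percentage points
New S = 72 + (20) = 92
Clamp to [0, 100] → 92
= HSL(337°, 92%, 52%)


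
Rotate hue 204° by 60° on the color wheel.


New hue = (H + rotation) mod 360
New hue = (204 + 60) mod 360
= 264 mod 360
= 264°


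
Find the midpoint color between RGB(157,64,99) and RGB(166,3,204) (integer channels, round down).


Midpoint: each channel = ⌊(C₁+C₂)/2⌋
R: ⌊(157+166)/2⌋ = 161
G: ⌊(64+3)/2⌋ = 33
B: ⌊(99+204)/2⌋ = 151
= RGB(161, 33, 151)


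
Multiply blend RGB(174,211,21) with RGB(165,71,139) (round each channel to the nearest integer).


Multiply: C = A×B/255, rounded to nearest integer
R: 174×165/255 = 28710/255 ≈ 112.588 → 113
G: 211×71/255 = 14981/255 ≈ 58.749 → 59
B: 21×139/255 = 2919/255 ≈ 11.447 → 11
= RGB(113, 59, 11)


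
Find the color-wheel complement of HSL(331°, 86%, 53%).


Complement = opposite side of color wheel = hue + 180°
H' = (331 + 180) mod 360 = 151°
S and L unchanged.
= HSL(151°, 86%, 53%)


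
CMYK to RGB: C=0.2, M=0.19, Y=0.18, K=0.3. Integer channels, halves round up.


R = 255 × (1-C) × (1-K) = 255 × 0.80 × 0.70 = 142.8 → 143
G = 255 × (1-M) × (1-K) = 255 × 0.81 × 0.70 = 144.585 → 145
B = 255 × (1-Y) × (1-K) = 255 × 0.82 × 0.70 = 146.37 → 146
= RGB(143, 145, 146)


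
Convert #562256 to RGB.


56 → 86 (R)
22 → 34 (G)
56 → 86 (B)
= RGB(86, 34, 86)


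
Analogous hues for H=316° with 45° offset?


Base hue: 316°
Left analog: (316 - 45) mod 360 = 271°
Right analog: (316 + 45) mod 360 = 1°
Analogous hues = 271° and 1°


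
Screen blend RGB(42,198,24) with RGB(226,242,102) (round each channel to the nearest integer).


Screen: C = 255 - (255-A)×(255-B)/255, rounded to nearest integer
R: 255 - (255-42)×(255-226)/255 = 255 - 6177/255 ≈ 255 - 24.224 = 230.776 → 231
G: 255 - (255-198)×(255-242)/255 = 255 - 741/255 ≈ 255 - 2.906 = 252.094 → 252
B: 255 - (255-24)×(255-102)/255 = 255 - 35343/255 ≈ 255 - 138.600 = 116.400 → 116
= RGB(231, 252, 116)


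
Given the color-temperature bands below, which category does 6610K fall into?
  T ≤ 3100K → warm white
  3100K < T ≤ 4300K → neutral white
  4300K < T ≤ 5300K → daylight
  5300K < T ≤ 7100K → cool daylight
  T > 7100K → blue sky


Temperature: 6610K
5300K < 6610K ≤ 7100K → cool daylight
Classification: cool daylight


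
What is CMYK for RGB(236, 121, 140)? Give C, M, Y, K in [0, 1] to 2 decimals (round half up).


R'=236/255≈0.9255, G'=121/255≈0.4745, B'=140/255≈0.5490
K = 1 - max(R',G',B') = 1 - 236/255 = 19/255 = 0.07450… → 0.07
(1-R'-K)/(1-K) simplifies to (max-R)/max with max = 236:
C = (236-236)/236 = 0/236 = 0 → 0.00
M = (236-121)/236 = 115/236 = 0.48728… → 0.49
Y = (236-140)/236 = 96/236 = 0.40677… → 0.41
= CMYK(0.00, 0.49, 0.41, 0.07)


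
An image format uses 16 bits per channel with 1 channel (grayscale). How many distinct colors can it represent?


Total bits = 16 bits/channel × 1 channels = 16 bits
Distinct colors = 2^16
= 65,536 colors


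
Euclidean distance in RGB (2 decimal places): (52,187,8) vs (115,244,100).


d = √[(R₁-R₂)² + (G₁-G₂)² + (B₁-B₂)²]
d = √[(52-115)² + (187-244)² + (8-100)²]
d = √[3969 + 3249 + 8464]
d = √15682
d ≈ 125.23


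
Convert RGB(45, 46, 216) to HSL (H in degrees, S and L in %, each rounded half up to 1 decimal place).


Normalize: R'=45/255≈0.1765, G'=46/255≈0.1804, B'=216/255≈0.8471
Max=216/255, Min=45/255, Δ=Max-Min=171/255
L = (Max+Min)/2 = (216+45)/510 = 261/510 = 0.51176… → L = 51.2%
L > 0.5 → S = Δ/(2-Max-Min) = 171/(510-216-45) = 171/249 = 0.68674… → S = 68.7%
(the 1/255 factors cancel in S and H, so raw channel differences can be used)
Max is B' → H = 60 × ((R-G)/Δ + 4) = 60 × ((45-46)/171 + 4)
  -1/171 + 4 = -0.0058… + 4 = 3.9941…
  H = 60 × 3.9941… = 239.649…° → H = 239.6°
= HSL(239.6°, 68.7%, 51.2%)


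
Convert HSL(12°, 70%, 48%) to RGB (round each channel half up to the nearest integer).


H=12°, S=0.70, L=0.48
C = (1-|2L-1|)×S = (1-|-0.04|)×0.70 = 0.672
H' = H/60 = 12/60 ≈ 0.2000; X = C×(1-|H' mod 2 - 1|) = 0.1344
m = L - C/2 = 0.48 - 0.336 = 0.144
Sector ⌊H'⌋ = 0 → (R',G',B') = (0.672, 0.1344, 0.0)
RGB = ((R'+m)×255, (G'+m)×255, (B'+m)×255) = (208.08, 70.992, 36.72)
Round half up → RGB(208, 71, 37)


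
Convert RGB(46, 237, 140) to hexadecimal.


R = 46 → 2E (hex)
G = 237 → ED (hex)
B = 140 → 8C (hex)
Hex = #2EED8C


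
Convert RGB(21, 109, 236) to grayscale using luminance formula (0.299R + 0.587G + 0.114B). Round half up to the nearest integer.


Gray = 0.299×R + 0.587×G + 0.114×B
Gray = 0.299×21 + 0.587×109 + 0.114×236
Gray = 6.279 + 63.983 + 26.904
Gray = 97.166 → round half up → 97
Gray = 97


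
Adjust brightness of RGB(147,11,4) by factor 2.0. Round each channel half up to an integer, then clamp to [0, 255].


Multiply each channel by 2.0, round half up, clamp to [0, 255]
R: 147×2.0 = 294 → clamp → 255
G: 11×2.0 = 22
B: 4×2.0 = 8
= RGB(255, 22, 8)


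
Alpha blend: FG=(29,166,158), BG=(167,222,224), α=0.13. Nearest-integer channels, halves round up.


C = α×F + (1-α)×B, with 1-α = 0.87
R: 0.13×29 + 0.87×167 = 3.77 + 145.29 = 149.06 → 149
G: 0.13×166 + 0.87×222 = 21.58 + 193.14 = 214.72 → 215
B: 0.13×158 + 0.87×224 = 20.54 + 194.88 = 215.42 → 215
= RGB(149, 215, 215)


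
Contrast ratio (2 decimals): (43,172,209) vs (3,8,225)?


Linearize each sRGB channel c=v/255: c/12.92 if c ≤ 0.04045 else ((c+0.055)/1.055)^2.4
L = 0.2126×R_lin + 0.7152×G_lin + 0.0722×B_lin
Color 1 (43,172,209):
  R=43: 43/255≈0.1686 > 0.04045 → ((0.1686+0.055)/1.055)^2.4 ≈ 0.02416
  G=172: 172/255≈0.6745 > 0.04045 → ((0.6745+0.055)/1.055)^2.4 ≈ 0.41254
  B=209: 209/255≈0.8196 > 0.04045 → ((0.8196+0.055)/1.055)^2.4 ≈ 0.63760
  L1 = 0.2126×0.02416 + 0.7152×0.41254 + 0.0722×0.63760 ≈ 0.34622
Color 2 (3,8,225):
  R=3: 3/255≈0.0118 ≤ 0.04045 → 0.0118/12.92 ≈ 0.00091
  G=8: 8/255≈0.0314 ≤ 0.04045 → 0.0314/12.92 ≈ 0.00243
  B=225: 225/255≈0.8824 > 0.04045 → ((0.8824+0.055)/1.055)^2.4 ≈ 0.75294
  L2 = 0.2126×0.00091 + 0.7152×0.00243 + 0.0722×0.75294 ≈ 0.05629
Lighter = 0.34622, Darker = 0.05629
Ratio = (L_lighter + 0.05) / (L_darker + 0.05)
Ratio = (0.34622 + 0.05) / (0.05629 + 0.05) = 0.39622 / 0.10629 ≈ 3.7276
Ratio ≈ 3.73:1


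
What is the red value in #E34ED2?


Color: #E34ED2
R = E3 = 227
G = 4E = 78
B = D2 = 210
Red = 227


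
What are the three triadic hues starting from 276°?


Triadic: equally spaced at 120° intervals
H1 = 276°
H2 = (276 + 120) mod 360 = 36°
H3 = (276 + 240) mod 360 = 156°
Triadic = 276°, 36°, 156°


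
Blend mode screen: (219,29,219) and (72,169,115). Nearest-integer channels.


Screen: C = 255 - (255-A)×(255-B)/255, rounded to nearest integer
R: 255 - (255-219)×(255-72)/255 = 255 - 6588/255 ≈ 255 - 25.835 = 229.165 → 229
G: 255 - (255-29)×(255-169)/255 = 255 - 19436/255 ≈ 255 - 76.220 = 178.780 → 179
B: 255 - (255-219)×(255-115)/255 = 255 - 5040/255 ≈ 255 - 19.765 = 235.235 → 235
= RGB(229, 179, 235)


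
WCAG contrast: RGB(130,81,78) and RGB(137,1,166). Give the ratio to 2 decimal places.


Linearize each sRGB channel c=v/255: c/12.92 if c ≤ 0.04045 else ((c+0.055)/1.055)^2.4
L = 0.2126×R_lin + 0.7152×G_lin + 0.0722×B_lin
Color 1 (130,81,78):
  R=130: 130/255≈0.5098 > 0.04045 → ((0.5098+0.055)/1.055)^2.4 ≈ 0.22323
  G=81: 81/255≈0.3176 > 0.04045 → ((0.3176+0.055)/1.055)^2.4 ≈ 0.08228
  B=78: 78/255≈0.3059 > 0.04045 → ((0.3059+0.055)/1.055)^2.4 ≈ 0.07619
  L1 = 0.2126×0.22323 + 0.7152×0.08228 + 0.0722×0.07619 ≈ 0.11181
Color 2 (137,1,166):
  R=137: 137/255≈0.5373 > 0.04045 → ((0.5373+0.055)/1.055)^2.4 ≈ 0.25016
  G=1: 1/255≈0.0039 ≤ 0.04045 → 0.0039/12.92 ≈ 0.00030
  B=166: 166/255≈0.6510 > 0.04045 → ((0.6510+0.055)/1.055)^2.4 ≈ 0.38133
  L2 = 0.2126×0.25016 + 0.7152×0.00030 + 0.0722×0.38133 ≈ 0.08093
Lighter = 0.11181, Darker = 0.08093
Ratio = (L_lighter + 0.05) / (L_darker + 0.05)
Ratio = (0.11181 + 0.05) / (0.08093 + 0.05) = 0.16181 / 0.13093 ≈ 1.2358
Ratio ≈ 1.24:1


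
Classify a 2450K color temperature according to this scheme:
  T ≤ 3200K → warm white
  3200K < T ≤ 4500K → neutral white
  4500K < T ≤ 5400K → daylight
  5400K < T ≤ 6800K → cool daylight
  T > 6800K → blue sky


Temperature: 2450K
2450K ≤ 3200K → warm white
Classification: warm white


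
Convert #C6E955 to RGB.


C6 → 198 (R)
E9 → 233 (G)
55 → 85 (B)
= RGB(198, 233, 85)


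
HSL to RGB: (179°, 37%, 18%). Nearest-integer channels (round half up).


H=179°, S=0.37, L=0.18
C = (1-|2L-1|)×S = (1-|-0.64|)×0.37 = 0.1332
H' = H/60 = 179/60 ≈ 2.9833; X = C×(1-|H' mod 2 - 1|) = 0.13098
m = L - C/2 = 0.18 - 0.0666 = 0.1134
Sector ⌊H'⌋ = 2 → (R',G',B') = (0.0, 0.1332, 0.13098)
RGB = ((R'+m)×255, (G'+m)×255, (B'+m)×255) = (28.917, 62.883, 62.3169)
Round half up → RGB(29, 63, 62)


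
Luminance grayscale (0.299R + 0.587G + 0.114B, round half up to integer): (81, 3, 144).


Gray = 0.299×R + 0.587×G + 0.114×B
Gray = 0.299×81 + 0.587×3 + 0.114×144
Gray = 24.219 + 1.761 + 16.416
Gray = 42.396 → round half up → 42
Gray = 42


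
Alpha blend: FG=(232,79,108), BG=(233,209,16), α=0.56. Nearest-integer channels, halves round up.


C = α×F + (1-α)×B, with 1-α = 0.44
R: 0.56×232 + 0.44×233 = 129.92 + 102.52 = 232.44 → 232
G: 0.56×79 + 0.44×209 = 44.24 + 91.96 = 136.20 → 136
B: 0.56×108 + 0.44×16 = 60.48 + 7.04 = 67.52 → 68
= RGB(232, 136, 68)


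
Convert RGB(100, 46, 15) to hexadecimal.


R = 100 → 64 (hex)
G = 46 → 2E (hex)
B = 15 → 0F (hex)
Hex = #642E0F


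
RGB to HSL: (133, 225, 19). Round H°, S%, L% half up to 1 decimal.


Normalize: R'=133/255≈0.5216, G'=225/255≈0.8824, B'=19/255≈0.0745
Max=225/255, Min=19/255, Δ=Max-Min=206/255
L = (Max+Min)/2 = (225+19)/510 = 244/510 = 0.47843… → L = 47.8%
L ≤ 0.5 → S = Δ/(Max+Min) = 206/(225+19) = 206/244 = 0.84426… → S = 84.4%
(the 1/255 factors cancel in S and H, so raw channel differences can be used)
Max is G' → H = 60 × ((B-R)/Δ + 2) = 60 × ((19-133)/206 + 2)
  -114/206 + 2 = -0.5533… + 2 = 1.4466…
  H = 60 × 1.4466… = 86.796…° → H = 86.8°
= HSL(86.8°, 84.4%, 47.8%)


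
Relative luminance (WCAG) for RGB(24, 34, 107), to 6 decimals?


Linearize each channel (sRGB transfer function): c = v/255; c_lin = c/12.92 if c ≤ 0.04045, else ((c+0.055)/1.055)^2.4
  R: 24/255 ≈ 0.094118 > 0.04045 → ((0.094118+0.055)/1.055)^2.4 ≈ 0.009134
  G: 34/255 ≈ 0.133333 > 0.04045 → ((0.133333+0.055)/1.055)^2.4 ≈ 0.015996
  B: 107/255 ≈ 0.419608 > 0.04045 → ((0.419608+0.055)/1.055)^2.4 ≈ 0.147027
R_lin = 0.009134, G_lin = 0.015996, B_lin = 0.147027
L = 0.2126×R + 0.7152×G + 0.0722×B
L = 0.2126×0.009134 + 0.7152×0.015996 + 0.0722×0.147027
L ≈ 0.023998


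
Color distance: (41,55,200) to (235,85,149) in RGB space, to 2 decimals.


d = √[(R₁-R₂)² + (G₁-G₂)² + (B₁-B₂)²]
d = √[(41-235)² + (55-85)² + (200-149)²]
d = √[37636 + 900 + 2601]
d = √41137
d ≈ 202.82


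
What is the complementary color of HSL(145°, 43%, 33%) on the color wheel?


Complement = opposite side of color wheel = hue + 180°
H' = (145 + 180) mod 360 = 325°
S and L unchanged.
= HSL(325°, 43%, 33%)


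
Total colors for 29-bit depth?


Colors = 2^bits = 2^29
= 536,870,912 colors


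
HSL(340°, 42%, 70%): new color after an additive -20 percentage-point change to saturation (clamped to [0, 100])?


Original S = 42%
Adjustment = -20 percentage points
New S = 42 + (-20) = 22
Clamp to [0, 100] → 22
= HSL(340°, 22%, 70%)


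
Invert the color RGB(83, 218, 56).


Invert: (255-R, 255-G, 255-B)
R: 255-83 = 172
G: 255-218 = 37
B: 255-56 = 199
= RGB(172, 37, 199)


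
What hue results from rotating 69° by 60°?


New hue = (H + rotation) mod 360
New hue = (69 + 60) mod 360
= 129 mod 360
= 129°


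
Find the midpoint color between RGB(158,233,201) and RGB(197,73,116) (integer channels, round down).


Midpoint: each channel = ⌊(C₁+C₂)/2⌋
R: ⌊(158+197)/2⌋ = 177
G: ⌊(233+73)/2⌋ = 153
B: ⌊(201+116)/2⌋ = 158
= RGB(177, 153, 158)


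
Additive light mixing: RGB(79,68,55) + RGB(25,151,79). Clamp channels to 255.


Additive: each channel = min(255, C₁+C₂)
R: 79+25 = 104 → 104
G: 68+151 = 219 → 219
B: 55+79 = 134 → 134
= RGB(104, 219, 134)


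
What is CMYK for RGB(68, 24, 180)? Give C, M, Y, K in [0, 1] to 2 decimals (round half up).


R'=68/255≈0.2667, G'=24/255≈0.0941, B'=180/255≈0.7059
K = 1 - max(R',G',B') = 1 - 180/255 = 75/255 = 0.29411… → 0.29
(1-R'-K)/(1-K) simplifies to (max-R)/max with max = 180:
C = (180-68)/180 = 112/180 = 0.62222… → 0.62
M = (180-24)/180 = 156/180 = 0.86666… → 0.87
Y = (180-180)/180 = 0/180 = 0 → 0.00
= CMYK(0.62, 0.87, 0.00, 0.29)


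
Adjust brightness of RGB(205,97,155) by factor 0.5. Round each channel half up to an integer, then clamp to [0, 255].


Multiply each channel by 0.5, round half up, clamp to [0, 255]
R: 205×0.5 = 102.5 → round → 103
G: 97×0.5 = 48.5 → round → 49
B: 155×0.5 = 77.5 → round → 78
= RGB(103, 49, 78)


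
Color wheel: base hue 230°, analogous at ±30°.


Base hue: 230°
Left analog: (230 - 30) mod 360 = 200°
Right analog: (230 + 30) mod 360 = 260°
Analogous hues = 200° and 260°


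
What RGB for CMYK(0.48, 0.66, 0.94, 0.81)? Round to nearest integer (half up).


R = 255 × (1-C) × (1-K) = 255 × 0.52 × 0.19 = 25.194 → 25
G = 255 × (1-M) × (1-K) = 255 × 0.34 × 0.19 = 16.473 → 16
B = 255 × (1-Y) × (1-K) = 255 × 0.06 × 0.19 = 2.907 → 3
= RGB(25, 16, 3)


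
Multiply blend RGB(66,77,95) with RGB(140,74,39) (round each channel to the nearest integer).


Multiply: C = A×B/255, rounded to nearest integer
R: 66×140/255 = 9240/255 ≈ 36.235 → 36
G: 77×74/255 = 5698/255 ≈ 22.345 → 22
B: 95×39/255 = 3705/255 ≈ 14.529 → 15
= RGB(36, 22, 15)


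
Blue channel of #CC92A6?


Color: #CC92A6
R = CC = 204
G = 92 = 146
B = A6 = 166
Blue = 166


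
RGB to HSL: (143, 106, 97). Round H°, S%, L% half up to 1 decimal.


Normalize: R'=143/255≈0.5608, G'=106/255≈0.4157, B'=97/255≈0.3804
Max=143/255, Min=97/255, Δ=Max-Min=46/255
L = (Max+Min)/2 = (143+97)/510 = 240/510 = 0.47058… → L = 47.1%
L ≤ 0.5 → S = Δ/(Max+Min) = 46/(143+97) = 46/240 = 0.19166… → S = 19.2%
(the 1/255 factors cancel in S and H, so raw channel differences can be used)
Max is R' → H = 60 × (((G-B)/Δ) mod 6) = 60 × (((106-97)/46) mod 6)
  9/46 = 0.1956…
  H = 60 × 0.1956… = 11.739…° → H = 11.7°
= HSL(11.7°, 19.2%, 47.1%)


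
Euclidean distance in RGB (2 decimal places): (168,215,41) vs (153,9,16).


d = √[(R₁-R₂)² + (G₁-G₂)² + (B₁-B₂)²]
d = √[(168-153)² + (215-9)² + (41-16)²]
d = √[225 + 42436 + 625]
d = √43286
d ≈ 208.05


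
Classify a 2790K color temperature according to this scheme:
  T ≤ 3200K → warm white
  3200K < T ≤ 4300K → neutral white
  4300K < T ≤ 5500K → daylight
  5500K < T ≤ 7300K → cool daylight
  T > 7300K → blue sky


Temperature: 2790K
2790K ≤ 3200K → warm white
Classification: warm white


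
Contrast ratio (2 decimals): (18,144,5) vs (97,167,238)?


Linearize each sRGB channel c=v/255: c/12.92 if c ≤ 0.04045 else ((c+0.055)/1.055)^2.4
L = 0.2126×R_lin + 0.7152×G_lin + 0.0722×B_lin
Color 1 (18,144,5):
  R=18: 18/255≈0.0706 > 0.04045 → ((0.0706+0.055)/1.055)^2.4 ≈ 0.00605
  G=144: 144/255≈0.5647 > 0.04045 → ((0.5647+0.055)/1.055)^2.4 ≈ 0.27889
  B=5: 5/255≈0.0196 ≤ 0.04045 → 0.0196/12.92 ≈ 0.00152
  L1 = 0.2126×0.00605 + 0.7152×0.27889 + 0.0722×0.00152 ≈ 0.20086
Color 2 (97,167,238):
  R=97: 97/255≈0.3804 > 0.04045 → ((0.3804+0.055)/1.055)^2.4 ≈ 0.11954
  G=167: 167/255≈0.6549 > 0.04045 → ((0.6549+0.055)/1.055)^2.4 ≈ 0.38643
  B=238: 238/255≈0.9333 > 0.04045 → ((0.9333+0.055)/1.055)^2.4 ≈ 0.85499
  L2 = 0.2126×0.11954 + 0.7152×0.38643 + 0.0722×0.85499 ≈ 0.36352
Lighter = 0.36352, Darker = 0.20086
Ratio = (L_lighter + 0.05) / (L_darker + 0.05)
Ratio = (0.36352 + 0.05) / (0.20086 + 0.05) = 0.41352 / 0.25086 ≈ 1.6484
Ratio ≈ 1.65:1


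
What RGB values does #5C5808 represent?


5C → 92 (R)
58 → 88 (G)
08 → 8 (B)
= RGB(92, 88, 8)


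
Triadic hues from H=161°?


Triadic: equally spaced at 120° intervals
H1 = 161°
H2 = (161 + 120) mod 360 = 281°
H3 = (161 + 240) mod 360 = 41°
Triadic = 161°, 281°, 41°


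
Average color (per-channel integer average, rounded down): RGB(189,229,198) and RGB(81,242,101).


Midpoint: each channel = ⌊(C₁+C₂)/2⌋
R: ⌊(189+81)/2⌋ = 135
G: ⌊(229+242)/2⌋ = 235
B: ⌊(198+101)/2⌋ = 149
= RGB(135, 235, 149)
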